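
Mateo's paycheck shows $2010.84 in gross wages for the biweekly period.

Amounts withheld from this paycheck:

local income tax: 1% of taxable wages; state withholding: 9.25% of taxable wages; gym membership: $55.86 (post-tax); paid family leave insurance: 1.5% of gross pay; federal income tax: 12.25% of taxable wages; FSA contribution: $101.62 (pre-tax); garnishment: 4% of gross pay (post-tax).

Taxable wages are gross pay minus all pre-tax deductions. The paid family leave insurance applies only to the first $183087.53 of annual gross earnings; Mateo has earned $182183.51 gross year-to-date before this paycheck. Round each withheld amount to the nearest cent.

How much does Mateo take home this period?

$1329.80

FSA contribution: $101.62
Taxable wages = $2010.84 − $101.62 = $1909.22
Federal income tax: $1909.22 × 0.1225 = $233.88
State withholding: $1909.22 × 0.0925 = $176.60
Local income tax: $1909.22 × 0.01 = $19.09
Paid family leave insurance: only $183087.53 − $182183.51 = $904.02 of this check is subject → $904.02 × 0.015 = $13.56
Gym membership: $55.86
Garnishment: $2010.84 × 0.04 = $80.43
Total deductions = $101.62 + $233.88 + $176.60 + $19.09 + $13.56 + $55.86 + $80.43 = $681.04
Net pay = $2010.84 − $681.04 = $1329.80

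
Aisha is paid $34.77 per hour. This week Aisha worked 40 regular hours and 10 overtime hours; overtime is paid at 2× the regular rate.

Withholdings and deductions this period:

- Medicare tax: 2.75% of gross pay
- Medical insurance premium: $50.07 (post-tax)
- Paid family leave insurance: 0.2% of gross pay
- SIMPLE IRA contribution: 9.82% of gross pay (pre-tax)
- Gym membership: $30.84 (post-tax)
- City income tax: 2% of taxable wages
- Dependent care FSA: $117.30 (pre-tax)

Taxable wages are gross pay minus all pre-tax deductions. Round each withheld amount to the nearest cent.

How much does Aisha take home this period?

Regular pay: 40 × $34.77 = $1390.80
Overtime pay: 10 × $34.77 × 2 = $695.40
Gross pay = $1390.80 + $695.40 = $2086.20
Dependent care FSA: $117.30
SIMPLE IRA contribution: $2086.20 × 0.0982 = $204.86
Pre-tax total = $117.30 + $204.86 = $322.16
Taxable wages = $2086.20 − $322.16 = $1764.04
City income tax: $1764.04 × 0.02 = $35.28
Paid family leave insurance: $2086.20 × 0.002 = $4.17
Medicare tax: $2086.20 × 0.0275 = $57.37
Gym membership: $30.84
Medical insurance premium: $50.07
Total deductions = $117.30 + $204.86 + $35.28 + $4.17 + $57.37 + $30.84 + $50.07 = $499.89
Net pay = $2086.20 − $499.89 = $1586.31

$1586.31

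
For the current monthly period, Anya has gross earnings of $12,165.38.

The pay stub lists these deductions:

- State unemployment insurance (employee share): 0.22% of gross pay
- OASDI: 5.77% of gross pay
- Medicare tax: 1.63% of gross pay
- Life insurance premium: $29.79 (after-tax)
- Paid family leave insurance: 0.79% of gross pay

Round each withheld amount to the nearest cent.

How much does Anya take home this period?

$11,112.48

OASDI: $12,165.38 × 0.0577 = $701.94
Paid family leave insurance: $12,165.38 × 0.0079 = $96.11
State unemployment insurance (employee share): $12,165.38 × 0.0022 = $26.76
Medicare tax: $12,165.38 × 0.0163 = $198.30
Life insurance premium: $29.79
Total deductions = $701.94 + $96.11 + $26.76 + $198.30 + $29.79 = $1,052.90
Net pay = $12,165.38 − $1,052.90 = $11,112.48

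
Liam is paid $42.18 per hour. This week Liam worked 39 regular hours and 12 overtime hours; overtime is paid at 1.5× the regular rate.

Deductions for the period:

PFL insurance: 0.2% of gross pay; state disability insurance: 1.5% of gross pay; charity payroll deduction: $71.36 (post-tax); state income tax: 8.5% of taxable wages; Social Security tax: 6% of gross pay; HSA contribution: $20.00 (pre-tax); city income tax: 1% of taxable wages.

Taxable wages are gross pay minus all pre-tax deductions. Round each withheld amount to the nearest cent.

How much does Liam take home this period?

Regular pay: 39 × $42.18 = $1645.02
Overtime pay: 12 × $42.18 × 1.5 = $759.24
Gross pay = $1645.02 + $759.24 = $2404.26
HSA contribution: $20.00
Taxable wages = $2404.26 − $20.00 = $2384.26
State income tax: $2384.26 × 0.085 = $202.66
City income tax: $2384.26 × 0.01 = $23.84
PFL insurance: $2404.26 × 0.002 = $4.81
State disability insurance: $2404.26 × 0.015 = $36.06
Social Security tax: $2404.26 × 0.06 = $144.26
Charity payroll deduction: $71.36
Total deductions = $20.00 + $202.66 + $23.84 + $4.81 + $36.06 + $144.26 + $71.36 = $502.99
Net pay = $2404.26 − $502.99 = $1901.27

$1901.27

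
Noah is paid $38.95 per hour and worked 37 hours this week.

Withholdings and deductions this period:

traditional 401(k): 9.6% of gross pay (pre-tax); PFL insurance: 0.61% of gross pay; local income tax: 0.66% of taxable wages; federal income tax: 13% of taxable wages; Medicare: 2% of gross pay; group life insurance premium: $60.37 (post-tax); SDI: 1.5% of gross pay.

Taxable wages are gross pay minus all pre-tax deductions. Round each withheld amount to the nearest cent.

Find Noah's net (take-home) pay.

Gross pay: 37 × $38.95 = $1,441.15
Traditional 401(k): $1,441.15 × 0.096 = $138.35
Taxable wages = $1,441.15 − $138.35 = $1,302.80
Local income tax: $1,302.80 × 0.0066 = $8.60
Federal income tax: $1,302.80 × 0.13 = $169.36
PFL insurance: $1,441.15 × 0.0061 = $8.79
Medicare: $1,441.15 × 0.02 = $28.82
SDI: $1,441.15 × 0.015 = $21.62
Group life insurance premium: $60.37
Total deductions = $138.35 + $8.60 + $169.36 + $8.79 + $28.82 + $21.62 + $60.37 = $435.91
Net pay = $1,441.15 − $435.91 = $1,005.24

$1,005.24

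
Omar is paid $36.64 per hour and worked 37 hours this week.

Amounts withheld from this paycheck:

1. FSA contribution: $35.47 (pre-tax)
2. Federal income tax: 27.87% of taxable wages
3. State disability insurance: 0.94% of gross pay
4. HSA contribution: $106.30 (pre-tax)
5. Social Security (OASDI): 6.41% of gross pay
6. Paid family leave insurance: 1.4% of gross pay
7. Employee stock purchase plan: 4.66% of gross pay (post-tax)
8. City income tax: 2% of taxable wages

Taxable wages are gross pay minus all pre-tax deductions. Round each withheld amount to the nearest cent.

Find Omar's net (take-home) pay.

Gross pay: 37 × $36.64 = $1,355.68
HSA contribution: $106.30
FSA contribution: $35.47
Pre-tax total = $106.30 + $35.47 = $141.77
Taxable wages = $1,355.68 − $141.77 = $1,213.91
Federal income tax: $1,213.91 × 0.2787 = $338.32
City income tax: $1,213.91 × 0.02 = $24.28
Social Security (OASDI): $1,355.68 × 0.0641 = $86.90
Paid family leave insurance: $1,355.68 × 0.014 = $18.98
State disability insurance: $1,355.68 × 0.0094 = $12.74
Employee stock purchase plan: $1,355.68 × 0.0466 = $63.17
Total deductions = $106.30 + $35.47 + $338.32 + $24.28 + $86.90 + $18.98 + $12.74 + $63.17 = $686.16
Net pay = $1,355.68 − $686.16 = $669.52

$669.52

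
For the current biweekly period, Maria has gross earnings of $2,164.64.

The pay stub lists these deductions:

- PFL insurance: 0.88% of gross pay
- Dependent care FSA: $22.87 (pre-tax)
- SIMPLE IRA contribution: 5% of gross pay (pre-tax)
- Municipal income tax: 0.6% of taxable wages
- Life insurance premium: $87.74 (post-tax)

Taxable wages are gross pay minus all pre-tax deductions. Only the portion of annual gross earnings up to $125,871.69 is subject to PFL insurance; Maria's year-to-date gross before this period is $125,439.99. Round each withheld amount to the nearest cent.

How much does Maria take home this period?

SIMPLE IRA contribution: $2,164.64 × 0.05 = $108.23
Dependent care FSA: $22.87
Pre-tax total = $108.23 + $22.87 = $131.10
Taxable wages = $2,164.64 − $131.10 = $2,033.54
Municipal income tax: $2,033.54 × 0.006 = $12.20
PFL insurance: only $125,871.69 − $125,439.99 = $431.70 of this check is subject → $431.70 × 0.0088 = $3.80
Life insurance premium: $87.74
Total deductions = $108.23 + $22.87 + $12.20 + $3.80 + $87.74 = $234.84
Net pay = $2,164.64 − $234.84 = $1,929.80

$1,929.80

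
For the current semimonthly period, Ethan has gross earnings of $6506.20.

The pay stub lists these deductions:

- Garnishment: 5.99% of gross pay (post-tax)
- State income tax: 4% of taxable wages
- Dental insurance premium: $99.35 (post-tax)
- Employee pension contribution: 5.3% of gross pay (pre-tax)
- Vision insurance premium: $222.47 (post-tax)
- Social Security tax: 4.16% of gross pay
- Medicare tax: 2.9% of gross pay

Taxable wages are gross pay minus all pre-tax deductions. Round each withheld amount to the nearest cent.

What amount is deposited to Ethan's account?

$4744.04

Employee pension contribution: $6506.20 × 0.053 = $344.83
Taxable wages = $6506.20 − $344.83 = $6161.37
State income tax: $6161.37 × 0.04 = $246.45
Medicare tax: $6506.20 × 0.029 = $188.68
Social Security tax: $6506.20 × 0.0416 = $270.66
Dental insurance premium: $99.35
Vision insurance premium: $222.47
Garnishment: $6506.20 × 0.0599 = $389.72
Total deductions = $344.83 + $246.45 + $188.68 + $270.66 + $99.35 + $222.47 + $389.72 = $1762.16
Net pay = $6506.20 − $1762.16 = $4744.04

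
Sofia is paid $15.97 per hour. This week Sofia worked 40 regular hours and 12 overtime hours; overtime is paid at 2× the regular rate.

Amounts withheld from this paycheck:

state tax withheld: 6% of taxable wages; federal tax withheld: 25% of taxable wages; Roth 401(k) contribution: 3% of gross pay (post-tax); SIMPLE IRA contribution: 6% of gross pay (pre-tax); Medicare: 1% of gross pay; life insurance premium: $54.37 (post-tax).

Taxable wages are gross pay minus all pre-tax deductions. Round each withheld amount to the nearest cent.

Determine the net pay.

Regular pay: 40 × $15.97 = $638.80
Overtime pay: 12 × $15.97 × 2 = $383.28
Gross pay = $638.80 + $383.28 = $1022.08
SIMPLE IRA contribution: $1022.08 × 0.06 = $61.32
Taxable wages = $1022.08 − $61.32 = $960.76
Federal tax withheld: $960.76 × 0.25 = $240.19
State tax withheld: $960.76 × 0.06 = $57.65
Medicare: $1022.08 × 0.01 = $10.22
Roth 401(k) contribution: $1022.08 × 0.03 = $30.66
Life insurance premium: $54.37
Total deductions = $61.32 + $240.19 + $57.65 + $10.22 + $30.66 + $54.37 = $454.41
Net pay = $1022.08 − $454.41 = $567.67

$567.67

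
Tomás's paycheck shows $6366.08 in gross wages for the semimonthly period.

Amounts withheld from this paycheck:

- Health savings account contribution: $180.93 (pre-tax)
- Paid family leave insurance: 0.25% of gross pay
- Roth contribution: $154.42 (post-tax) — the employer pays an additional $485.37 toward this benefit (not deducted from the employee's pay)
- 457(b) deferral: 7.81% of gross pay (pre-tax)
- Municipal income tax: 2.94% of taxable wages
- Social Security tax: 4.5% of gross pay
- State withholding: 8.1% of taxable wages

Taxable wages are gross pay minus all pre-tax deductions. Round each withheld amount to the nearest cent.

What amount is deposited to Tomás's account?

$4603.20

457(b) deferral: $6366.08 × 0.0781 = $497.19
Health savings account contribution: $180.93
Pre-tax total = $497.19 + $180.93 = $678.12
Taxable wages = $6366.08 − $678.12 = $5687.96
State withholding: $5687.96 × 0.081 = $460.72
Municipal income tax: $5687.96 × 0.0294 = $167.23
Social Security tax: $6366.08 × 0.045 = $286.47
Paid family leave insurance: $6366.08 × 0.0025 = $15.92
Roth contribution: $154.42
(Employer's $485.37 toward Roth contribution is not withheld from the employee.)
Total deductions = $497.19 + $180.93 + $460.72 + $167.23 + $286.47 + $15.92 + $154.42 = $1762.88
Net pay = $6366.08 − $1762.88 = $4603.20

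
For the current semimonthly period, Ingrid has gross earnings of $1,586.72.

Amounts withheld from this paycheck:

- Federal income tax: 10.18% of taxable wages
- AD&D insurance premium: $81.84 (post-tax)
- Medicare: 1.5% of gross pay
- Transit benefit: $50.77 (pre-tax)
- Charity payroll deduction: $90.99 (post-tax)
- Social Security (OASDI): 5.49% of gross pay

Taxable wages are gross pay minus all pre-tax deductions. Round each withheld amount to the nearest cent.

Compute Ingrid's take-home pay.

Transit benefit: $50.77
Taxable wages = $1,586.72 − $50.77 = $1,535.95
Federal income tax: $1,535.95 × 0.1018 = $156.36
Social Security (OASDI): $1,586.72 × 0.0549 = $87.11
Medicare: $1,586.72 × 0.015 = $23.80
Charity payroll deduction: $90.99
AD&D insurance premium: $81.84
Total deductions = $50.77 + $156.36 + $87.11 + $23.80 + $90.99 + $81.84 = $490.87
Net pay = $1,586.72 − $490.87 = $1,095.85

$1,095.85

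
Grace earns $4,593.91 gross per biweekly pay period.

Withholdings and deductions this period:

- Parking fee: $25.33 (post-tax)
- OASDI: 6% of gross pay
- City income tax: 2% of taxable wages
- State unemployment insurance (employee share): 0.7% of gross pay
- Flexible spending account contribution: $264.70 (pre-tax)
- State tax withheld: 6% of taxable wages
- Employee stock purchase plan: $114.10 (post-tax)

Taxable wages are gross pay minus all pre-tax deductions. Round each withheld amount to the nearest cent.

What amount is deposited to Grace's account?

$3,535.66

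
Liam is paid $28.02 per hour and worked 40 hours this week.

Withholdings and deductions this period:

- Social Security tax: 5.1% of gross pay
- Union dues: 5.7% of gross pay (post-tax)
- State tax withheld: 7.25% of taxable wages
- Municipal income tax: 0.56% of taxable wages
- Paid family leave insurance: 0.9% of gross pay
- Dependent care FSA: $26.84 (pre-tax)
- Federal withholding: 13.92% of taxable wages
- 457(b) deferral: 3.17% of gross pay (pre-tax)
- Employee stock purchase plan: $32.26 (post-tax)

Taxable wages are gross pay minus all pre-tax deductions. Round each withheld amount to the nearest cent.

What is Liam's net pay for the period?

$665.03

Gross pay: 40 × $28.02 = $1120.80
Dependent care FSA: $26.84
457(b) deferral: $1120.80 × 0.0317 = $35.53
Pre-tax total = $26.84 + $35.53 = $62.37
Taxable wages = $1120.80 − $62.37 = $1058.43
Municipal income tax: $1058.43 × 0.0056 = $5.93
State tax withheld: $1058.43 × 0.0725 = $76.74
Federal withholding: $1058.43 × 0.1392 = $147.33
Social Security tax: $1120.80 × 0.051 = $57.16
Paid family leave insurance: $1120.80 × 0.009 = $10.09
Employee stock purchase plan: $32.26
Union dues: $1120.80 × 0.057 = $63.89
Total deductions = $26.84 + $35.53 + $5.93 + $76.74 + $147.33 + $57.16 + $10.09 + $32.26 + $63.89 = $455.77
Net pay = $1120.80 − $455.77 = $665.03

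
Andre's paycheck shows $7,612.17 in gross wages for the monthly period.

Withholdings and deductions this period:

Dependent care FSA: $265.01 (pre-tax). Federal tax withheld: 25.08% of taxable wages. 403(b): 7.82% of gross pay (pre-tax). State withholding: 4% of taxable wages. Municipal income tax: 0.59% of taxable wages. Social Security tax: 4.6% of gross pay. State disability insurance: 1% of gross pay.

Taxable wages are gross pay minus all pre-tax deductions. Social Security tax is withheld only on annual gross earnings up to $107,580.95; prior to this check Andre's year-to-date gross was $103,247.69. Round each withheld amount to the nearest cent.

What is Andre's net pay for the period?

$4,473.15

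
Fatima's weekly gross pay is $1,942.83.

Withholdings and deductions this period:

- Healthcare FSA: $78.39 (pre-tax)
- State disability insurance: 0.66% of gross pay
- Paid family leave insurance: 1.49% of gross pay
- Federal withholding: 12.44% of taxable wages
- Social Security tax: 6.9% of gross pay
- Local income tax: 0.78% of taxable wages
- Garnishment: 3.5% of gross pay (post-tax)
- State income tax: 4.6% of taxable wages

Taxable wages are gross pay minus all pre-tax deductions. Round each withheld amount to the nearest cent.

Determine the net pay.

Healthcare FSA: $78.39
Taxable wages = $1,942.83 − $78.39 = $1,864.44
Local income tax: $1,864.44 × 0.0078 = $14.54
State income tax: $1,864.44 × 0.046 = $85.76
Federal withholding: $1,864.44 × 0.1244 = $231.94
State disability insurance: $1,942.83 × 0.0066 = $12.82
Social Security tax: $1,942.83 × 0.069 = $134.06
Paid family leave insurance: $1,942.83 × 0.0149 = $28.95
Garnishment: $1,942.83 × 0.035 = $68.00
Total deductions = $78.39 + $14.54 + $85.76 + $231.94 + $12.82 + $134.06 + $28.95 + $68.00 = $654.46
Net pay = $1,942.83 − $654.46 = $1,288.37

$1,288.37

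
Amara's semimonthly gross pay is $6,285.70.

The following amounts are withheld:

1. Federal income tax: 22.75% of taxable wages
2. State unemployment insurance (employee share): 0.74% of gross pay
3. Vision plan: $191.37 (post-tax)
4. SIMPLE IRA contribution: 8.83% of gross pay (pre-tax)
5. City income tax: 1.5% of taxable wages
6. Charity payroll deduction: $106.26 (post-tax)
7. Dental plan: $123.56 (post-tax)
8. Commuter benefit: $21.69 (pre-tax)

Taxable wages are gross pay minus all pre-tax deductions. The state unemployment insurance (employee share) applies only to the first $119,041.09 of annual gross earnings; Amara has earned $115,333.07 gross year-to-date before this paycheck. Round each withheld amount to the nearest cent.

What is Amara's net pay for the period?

SIMPLE IRA contribution: $6,285.70 × 0.0883 = $555.03
Commuter benefit: $21.69
Pre-tax total = $555.03 + $21.69 = $576.72
Taxable wages = $6,285.70 − $576.72 = $5,708.98
City income tax: $5,708.98 × 0.015 = $85.63
Federal income tax: $5,708.98 × 0.2275 = $1,298.79
State unemployment insurance (employee share): only $119,041.09 − $115,333.07 = $3,708.02 of this check is subject → $3,708.02 × 0.0074 = $27.44
Dental plan: $123.56
Charity payroll deduction: $106.26
Vision plan: $191.37
Total deductions = $555.03 + $21.69 + $85.63 + $1,298.79 + $27.44 + $123.56 + $106.26 + $191.37 = $2,409.77
Net pay = $6,285.70 − $2,409.77 = $3,875.93

$3,875.93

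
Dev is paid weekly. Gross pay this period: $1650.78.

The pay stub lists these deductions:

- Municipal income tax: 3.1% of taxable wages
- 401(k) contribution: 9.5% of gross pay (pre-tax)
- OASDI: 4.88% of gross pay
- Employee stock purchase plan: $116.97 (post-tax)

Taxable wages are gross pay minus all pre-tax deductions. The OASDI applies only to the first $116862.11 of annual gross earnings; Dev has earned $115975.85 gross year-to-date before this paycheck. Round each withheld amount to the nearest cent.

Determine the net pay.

$1287.43

401(k) contribution: $1650.78 × 0.095 = $156.82
Taxable wages = $1650.78 − $156.82 = $1493.96
Municipal income tax: $1493.96 × 0.031 = $46.31
OASDI: only $116862.11 − $115975.85 = $886.26 of this check is subject → $886.26 × 0.0488 = $43.25
Employee stock purchase plan: $116.97
Total deductions = $156.82 + $46.31 + $43.25 + $116.97 = $363.35
Net pay = $1650.78 − $363.35 = $1287.43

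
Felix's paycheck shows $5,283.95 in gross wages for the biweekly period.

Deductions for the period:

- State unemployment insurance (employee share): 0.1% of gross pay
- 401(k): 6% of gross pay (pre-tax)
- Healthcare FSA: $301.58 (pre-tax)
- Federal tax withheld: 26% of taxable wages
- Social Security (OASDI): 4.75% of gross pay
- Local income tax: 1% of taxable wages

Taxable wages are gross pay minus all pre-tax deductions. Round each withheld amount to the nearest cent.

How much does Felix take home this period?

$3,149.42

Healthcare FSA: $301.58
401(k): $5,283.95 × 0.06 = $317.04
Pre-tax total = $301.58 + $317.04 = $618.62
Taxable wages = $5,283.95 − $618.62 = $4,665.33
Federal tax withheld: $4,665.33 × 0.26 = $1,212.99
Local income tax: $4,665.33 × 0.01 = $46.65
State unemployment insurance (employee share): $5,283.95 × 0.001 = $5.28
Social Security (OASDI): $5,283.95 × 0.0475 = $250.99
Total deductions = $301.58 + $317.04 + $1,212.99 + $46.65 + $5.28 + $250.99 = $2,134.53
Net pay = $5,283.95 − $2,134.53 = $3,149.42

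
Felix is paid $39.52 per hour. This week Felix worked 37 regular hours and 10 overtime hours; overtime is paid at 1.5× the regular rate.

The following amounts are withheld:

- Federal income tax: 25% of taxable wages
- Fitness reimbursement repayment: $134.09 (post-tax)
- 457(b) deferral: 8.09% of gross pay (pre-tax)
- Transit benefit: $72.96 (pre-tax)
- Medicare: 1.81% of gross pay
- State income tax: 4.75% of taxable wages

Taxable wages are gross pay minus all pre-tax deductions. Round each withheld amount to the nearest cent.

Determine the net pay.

Regular pay: 37 × $39.52 = $1,462.24
Overtime pay: 10 × $39.52 × 1.5 = $592.80
Gross pay = $1,462.24 + $592.80 = $2,055.04
Transit benefit: $72.96
457(b) deferral: $2,055.04 × 0.0809 = $166.25
Pre-tax total = $72.96 + $166.25 = $239.21
Taxable wages = $2,055.04 − $239.21 = $1,815.83
State income tax: $1,815.83 × 0.0475 = $86.25
Federal income tax: $1,815.83 × 0.25 = $453.96
Medicare: $2,055.04 × 0.0181 = $37.20
Fitness reimbursement repayment: $134.09
Total deductions = $72.96 + $166.25 + $86.25 + $453.96 + $37.20 + $134.09 = $950.71
Net pay = $2,055.04 − $950.71 = $1,104.33

$1,104.33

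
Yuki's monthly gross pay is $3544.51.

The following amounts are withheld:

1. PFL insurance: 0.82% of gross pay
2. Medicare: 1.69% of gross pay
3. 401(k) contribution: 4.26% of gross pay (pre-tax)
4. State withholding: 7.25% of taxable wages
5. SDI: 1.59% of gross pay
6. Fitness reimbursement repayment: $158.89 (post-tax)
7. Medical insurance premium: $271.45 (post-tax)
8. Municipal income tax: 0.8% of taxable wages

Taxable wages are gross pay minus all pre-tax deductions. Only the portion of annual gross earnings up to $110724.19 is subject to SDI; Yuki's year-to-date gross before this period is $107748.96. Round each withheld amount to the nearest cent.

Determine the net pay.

$2553.72

401(k) contribution: $3544.51 × 0.0426 = $151.00
Taxable wages = $3544.51 − $151.00 = $3393.51
State withholding: $3393.51 × 0.0725 = $246.03
Municipal income tax: $3393.51 × 0.008 = $27.15
PFL insurance: $3544.51 × 0.0082 = $29.06
SDI: only $110724.19 − $107748.96 = $2975.23 of this check is subject → $2975.23 × 0.0159 = $47.31
Medicare: $3544.51 × 0.0169 = $59.90
Medical insurance premium: $271.45
Fitness reimbursement repayment: $158.89
Total deductions = $151.00 + $246.03 + $27.15 + $29.06 + $47.31 + $59.90 + $271.45 + $158.89 = $990.79
Net pay = $3544.51 − $990.79 = $2553.72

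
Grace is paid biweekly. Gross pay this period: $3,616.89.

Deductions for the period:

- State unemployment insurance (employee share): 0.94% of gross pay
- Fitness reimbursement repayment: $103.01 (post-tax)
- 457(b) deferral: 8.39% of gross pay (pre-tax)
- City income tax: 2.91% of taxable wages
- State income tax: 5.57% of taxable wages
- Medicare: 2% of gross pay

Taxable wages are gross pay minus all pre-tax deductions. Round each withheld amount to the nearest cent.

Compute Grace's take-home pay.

457(b) deferral: $3,616.89 × 0.0839 = $303.46
Taxable wages = $3,616.89 − $303.46 = $3,313.43
State income tax: $3,313.43 × 0.0557 = $184.56
City income tax: $3,313.43 × 0.0291 = $96.42
Medicare: $3,616.89 × 0.02 = $72.34
State unemployment insurance (employee share): $3,616.89 × 0.0094 = $34.00
Fitness reimbursement repayment: $103.01
Total deductions = $303.46 + $184.56 + $96.42 + $72.34 + $34.00 + $103.01 = $793.79
Net pay = $3,616.89 − $793.79 = $2,823.10

$2,823.10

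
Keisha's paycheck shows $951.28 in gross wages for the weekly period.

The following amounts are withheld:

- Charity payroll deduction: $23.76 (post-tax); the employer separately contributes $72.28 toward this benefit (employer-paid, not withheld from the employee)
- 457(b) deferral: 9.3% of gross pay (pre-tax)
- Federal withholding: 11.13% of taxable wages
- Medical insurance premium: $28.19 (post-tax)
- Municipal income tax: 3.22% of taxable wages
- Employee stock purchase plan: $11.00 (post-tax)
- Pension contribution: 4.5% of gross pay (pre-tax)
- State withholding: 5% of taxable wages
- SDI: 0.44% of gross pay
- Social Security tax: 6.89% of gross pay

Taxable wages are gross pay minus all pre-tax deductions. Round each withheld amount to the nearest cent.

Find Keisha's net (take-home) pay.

457(b) deferral: $951.28 × 0.093 = $88.47
Pension contribution: $951.28 × 0.045 = $42.81
Pre-tax total = $88.47 + $42.81 = $131.28
Taxable wages = $951.28 − $131.28 = $820.00
Municipal income tax: $820.00 × 0.0322 = $26.40
State withholding: $820.00 × 0.05 = $41.00
Federal withholding: $820.00 × 0.1113 = $91.27
Social Security tax: $951.28 × 0.0689 = $65.54
SDI: $951.28 × 0.0044 = $4.19
Medical insurance premium: $28.19
Charity payroll deduction: $23.76
Employee stock purchase plan: $11.00
(Employer's $72.28 toward charity payroll deduction is not withheld from the employee.)
Total deductions = $88.47 + $42.81 + $26.40 + $41.00 + $91.27 + $65.54 + $4.19 + $28.19 + $23.76 + $11.00 = $422.63
Net pay = $951.28 − $422.63 = $528.65

$528.65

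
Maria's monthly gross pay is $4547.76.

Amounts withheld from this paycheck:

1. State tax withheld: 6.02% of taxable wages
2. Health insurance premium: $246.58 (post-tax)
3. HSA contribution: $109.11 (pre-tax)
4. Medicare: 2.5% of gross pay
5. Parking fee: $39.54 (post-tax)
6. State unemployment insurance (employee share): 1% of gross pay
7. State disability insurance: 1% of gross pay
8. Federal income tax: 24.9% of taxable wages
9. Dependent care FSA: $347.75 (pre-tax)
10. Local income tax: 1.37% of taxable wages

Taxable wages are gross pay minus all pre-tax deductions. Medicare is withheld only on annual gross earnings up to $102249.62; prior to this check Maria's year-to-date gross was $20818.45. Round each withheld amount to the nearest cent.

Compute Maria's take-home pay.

$2279.18

HSA contribution: $109.11
Dependent care FSA: $347.75
Pre-tax total = $109.11 + $347.75 = $456.86
Taxable wages = $4547.76 − $456.86 = $4090.90
Local income tax: $4090.90 × 0.0137 = $56.05
Federal income tax: $4090.90 × 0.249 = $1018.63
State tax withheld: $4090.90 × 0.0602 = $246.27
Medicare: cap not yet reached, full $4547.76 is subject → $4547.76 × 0.025 = $113.69
State unemployment insurance (employee share): $4547.76 × 0.01 = $45.48
State disability insurance: $4547.76 × 0.01 = $45.48
Parking fee: $39.54
Health insurance premium: $246.58
Total deductions = $109.11 + $347.75 + $56.05 + $1018.63 + $246.27 + $113.69 + $45.48 + $45.48 + $39.54 + $246.58 = $2268.58
Net pay = $4547.76 − $2268.58 = $2279.18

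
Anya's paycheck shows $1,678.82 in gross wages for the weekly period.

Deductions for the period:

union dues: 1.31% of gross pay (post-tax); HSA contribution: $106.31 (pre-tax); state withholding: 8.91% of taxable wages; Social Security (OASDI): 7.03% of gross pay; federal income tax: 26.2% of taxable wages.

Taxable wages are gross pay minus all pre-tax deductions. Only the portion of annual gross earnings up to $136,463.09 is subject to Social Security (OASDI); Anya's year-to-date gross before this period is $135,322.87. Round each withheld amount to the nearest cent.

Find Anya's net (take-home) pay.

$918.25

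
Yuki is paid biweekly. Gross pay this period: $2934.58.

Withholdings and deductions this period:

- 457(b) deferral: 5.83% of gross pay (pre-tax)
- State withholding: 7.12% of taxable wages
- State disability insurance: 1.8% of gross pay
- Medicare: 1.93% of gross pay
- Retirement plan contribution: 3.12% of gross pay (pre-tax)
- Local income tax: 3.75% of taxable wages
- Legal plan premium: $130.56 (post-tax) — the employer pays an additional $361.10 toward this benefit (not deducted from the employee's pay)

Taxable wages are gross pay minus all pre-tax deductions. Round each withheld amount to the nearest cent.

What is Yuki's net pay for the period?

$2141.47

Retirement plan contribution: $2934.58 × 0.0312 = $91.56
457(b) deferral: $2934.58 × 0.0583 = $171.09
Pre-tax total = $91.56 + $171.09 = $262.65
Taxable wages = $2934.58 − $262.65 = $2671.93
Local income tax: $2671.93 × 0.0375 = $100.20
State withholding: $2671.93 × 0.0712 = $190.24
Medicare: $2934.58 × 0.0193 = $56.64
State disability insurance: $2934.58 × 0.018 = $52.82
Legal plan premium: $130.56
(Employer's $361.10 toward legal plan premium is not withheld from the employee.)
Total deductions = $91.56 + $171.09 + $100.20 + $190.24 + $56.64 + $52.82 + $130.56 = $793.11
Net pay = $2934.58 − $793.11 = $2141.47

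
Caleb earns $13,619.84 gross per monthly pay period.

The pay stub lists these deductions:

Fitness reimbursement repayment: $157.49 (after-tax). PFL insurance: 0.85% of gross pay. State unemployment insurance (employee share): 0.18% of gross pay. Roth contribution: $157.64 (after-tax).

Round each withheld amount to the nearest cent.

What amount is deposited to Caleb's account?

PFL insurance: $13,619.84 × 0.0085 = $115.77
State unemployment insurance (employee share): $13,619.84 × 0.0018 = $24.52
Roth contribution: $157.64
Fitness reimbursement repayment: $157.49
Total deductions = $115.77 + $24.52 + $157.64 + $157.49 = $455.42
Net pay = $13,619.84 − $455.42 = $13,164.42

$13,164.42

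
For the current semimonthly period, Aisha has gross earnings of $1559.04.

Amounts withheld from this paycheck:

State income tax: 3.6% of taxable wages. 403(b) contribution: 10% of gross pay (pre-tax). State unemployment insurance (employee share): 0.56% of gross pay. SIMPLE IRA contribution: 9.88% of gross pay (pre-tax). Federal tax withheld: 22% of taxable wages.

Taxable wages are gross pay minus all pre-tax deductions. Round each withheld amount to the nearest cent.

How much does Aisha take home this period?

$920.61

403(b) contribution: $1559.04 × 0.1 = $155.90
SIMPLE IRA contribution: $1559.04 × 0.0988 = $154.03
Pre-tax total = $155.90 + $154.03 = $309.93
Taxable wages = $1559.04 − $309.93 = $1249.11
Federal tax withheld: $1249.11 × 0.22 = $274.80
State income tax: $1249.11 × 0.036 = $44.97
State unemployment insurance (employee share): $1559.04 × 0.0056 = $8.73
Total deductions = $155.90 + $154.03 + $274.80 + $44.97 + $8.73 = $638.43
Net pay = $1559.04 − $638.43 = $920.61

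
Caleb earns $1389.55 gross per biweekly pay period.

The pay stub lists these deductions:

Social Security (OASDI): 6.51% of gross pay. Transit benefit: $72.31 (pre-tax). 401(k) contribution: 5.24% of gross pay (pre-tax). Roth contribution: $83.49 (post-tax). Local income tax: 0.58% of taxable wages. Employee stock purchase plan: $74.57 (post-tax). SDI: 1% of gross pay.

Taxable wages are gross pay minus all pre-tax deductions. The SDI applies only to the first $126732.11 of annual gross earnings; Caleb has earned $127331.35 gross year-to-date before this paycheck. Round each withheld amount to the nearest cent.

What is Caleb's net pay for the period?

$988.69

401(k) contribution: $1389.55 × 0.0524 = $72.81
Transit benefit: $72.31
Pre-tax total = $72.81 + $72.31 = $145.12
Taxable wages = $1389.55 − $145.12 = $1244.43
Local income tax: $1244.43 × 0.0058 = $7.22
Social Security (OASDI): $1389.55 × 0.0651 = $90.46
SDI: annual cap $126732.11 already reached (YTD $127331.35), so $0.00
Roth contribution: $83.49
Employee stock purchase plan: $74.57
Total deductions = $72.81 + $72.31 + $7.22 + $90.46 + $0.00 + $83.49 + $74.57 = $400.86
Net pay = $1389.55 − $400.86 = $988.69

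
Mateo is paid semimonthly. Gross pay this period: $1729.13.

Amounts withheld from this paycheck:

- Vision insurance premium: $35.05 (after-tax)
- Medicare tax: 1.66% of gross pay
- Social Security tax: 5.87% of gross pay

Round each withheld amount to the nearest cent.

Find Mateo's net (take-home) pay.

$1563.88

Medicare tax: $1729.13 × 0.0166 = $28.70
Social Security tax: $1729.13 × 0.0587 = $101.50
Vision insurance premium: $35.05
Total deductions = $28.70 + $101.50 + $35.05 = $165.25
Net pay = $1729.13 − $165.25 = $1563.88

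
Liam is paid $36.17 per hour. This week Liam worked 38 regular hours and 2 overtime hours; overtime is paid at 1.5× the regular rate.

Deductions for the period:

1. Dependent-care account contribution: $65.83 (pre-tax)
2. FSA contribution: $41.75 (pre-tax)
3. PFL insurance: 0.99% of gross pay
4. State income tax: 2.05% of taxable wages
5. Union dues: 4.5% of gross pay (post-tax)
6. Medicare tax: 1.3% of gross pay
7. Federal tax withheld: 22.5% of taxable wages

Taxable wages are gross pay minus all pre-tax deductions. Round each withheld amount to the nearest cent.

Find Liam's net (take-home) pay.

$937.04

Regular pay: 38 × $36.17 = $1,374.46
Overtime pay: 2 × $36.17 × 1.5 = $108.51
Gross pay = $1,374.46 + $108.51 = $1,482.97
Dependent-care account contribution: $65.83
FSA contribution: $41.75
Pre-tax total = $65.83 + $41.75 = $107.58
Taxable wages = $1,482.97 − $107.58 = $1,375.39
State income tax: $1,375.39 × 0.0205 = $28.20
Federal tax withheld: $1,375.39 × 0.225 = $309.46
Medicare tax: $1,482.97 × 0.013 = $19.28
PFL insurance: $1,482.97 × 0.0099 = $14.68
Union dues: $1,482.97 × 0.045 = $66.73
Total deductions = $65.83 + $41.75 + $28.20 + $309.46 + $19.28 + $14.68 + $66.73 = $545.93
Net pay = $1,482.97 − $545.93 = $937.04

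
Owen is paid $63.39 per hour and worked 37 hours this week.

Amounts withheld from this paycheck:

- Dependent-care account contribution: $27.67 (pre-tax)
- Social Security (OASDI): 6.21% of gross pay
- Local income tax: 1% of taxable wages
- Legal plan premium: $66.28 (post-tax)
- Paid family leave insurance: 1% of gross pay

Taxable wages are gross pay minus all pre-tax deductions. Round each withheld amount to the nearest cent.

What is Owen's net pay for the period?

$2,059.20

Gross pay: 37 × $63.39 = $2,345.43
Dependent-care account contribution: $27.67
Taxable wages = $2,345.43 − $27.67 = $2,317.76
Local income tax: $2,317.76 × 0.01 = $23.18
Social Security (OASDI): $2,345.43 × 0.0621 = $145.65
Paid family leave insurance: $2,345.43 × 0.01 = $23.45
Legal plan premium: $66.28
Total deductions = $27.67 + $23.18 + $145.65 + $23.45 + $66.28 = $286.23
Net pay = $2,345.43 − $286.23 = $2,059.20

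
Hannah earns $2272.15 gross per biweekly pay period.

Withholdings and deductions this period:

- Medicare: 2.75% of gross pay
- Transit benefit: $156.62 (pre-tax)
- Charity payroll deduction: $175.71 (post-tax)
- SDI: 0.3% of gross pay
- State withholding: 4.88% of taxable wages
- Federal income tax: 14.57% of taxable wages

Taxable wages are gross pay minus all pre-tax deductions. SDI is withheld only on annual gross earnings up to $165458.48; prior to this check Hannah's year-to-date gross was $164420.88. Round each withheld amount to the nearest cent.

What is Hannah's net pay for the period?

Transit benefit: $156.62
Taxable wages = $2272.15 − $156.62 = $2115.53
Federal income tax: $2115.53 × 0.1457 = $308.23
State withholding: $2115.53 × 0.0488 = $103.24
Medicare: $2272.15 × 0.0275 = $62.48
SDI: only $165458.48 − $164420.88 = $1037.60 of this check is subject → $1037.60 × 0.003 = $3.11
Charity payroll deduction: $175.71
Total deductions = $156.62 + $308.23 + $103.24 + $62.48 + $3.11 + $175.71 = $809.39
Net pay = $2272.15 − $809.39 = $1462.76

$1462.76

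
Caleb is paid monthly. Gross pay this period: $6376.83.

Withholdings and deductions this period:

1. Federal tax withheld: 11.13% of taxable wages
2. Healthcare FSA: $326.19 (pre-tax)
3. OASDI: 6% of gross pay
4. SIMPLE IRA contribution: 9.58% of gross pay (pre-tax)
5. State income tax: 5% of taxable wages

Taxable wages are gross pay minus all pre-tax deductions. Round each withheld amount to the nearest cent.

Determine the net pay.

SIMPLE IRA contribution: $6376.83 × 0.0958 = $610.90
Healthcare FSA: $326.19
Pre-tax total = $610.90 + $326.19 = $937.09
Taxable wages = $6376.83 − $937.09 = $5439.74
State income tax: $5439.74 × 0.05 = $271.99
Federal tax withheld: $5439.74 × 0.1113 = $605.44
OASDI: $6376.83 × 0.06 = $382.61
Total deductions = $610.90 + $326.19 + $271.99 + $605.44 + $382.61 = $2197.13
Net pay = $6376.83 − $2197.13 = $4179.70

$4179.70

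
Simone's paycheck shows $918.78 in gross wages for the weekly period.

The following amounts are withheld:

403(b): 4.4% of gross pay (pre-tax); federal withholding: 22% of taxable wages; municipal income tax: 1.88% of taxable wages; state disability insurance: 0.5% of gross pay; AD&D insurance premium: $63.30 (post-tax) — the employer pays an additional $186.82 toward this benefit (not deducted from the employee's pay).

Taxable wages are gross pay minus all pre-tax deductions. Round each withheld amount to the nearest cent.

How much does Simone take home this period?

$600.71

403(b): $918.78 × 0.044 = $40.43
Taxable wages = $918.78 − $40.43 = $878.35
Municipal income tax: $878.35 × 0.0188 = $16.51
Federal withholding: $878.35 × 0.22 = $193.24
State disability insurance: $918.78 × 0.005 = $4.59
AD&D insurance premium: $63.30
(Employer's $186.82 toward AD&D insurance premium is not withheld from the employee.)
Total deductions = $40.43 + $16.51 + $193.24 + $4.59 + $63.30 = $318.07
Net pay = $918.78 − $318.07 = $600.71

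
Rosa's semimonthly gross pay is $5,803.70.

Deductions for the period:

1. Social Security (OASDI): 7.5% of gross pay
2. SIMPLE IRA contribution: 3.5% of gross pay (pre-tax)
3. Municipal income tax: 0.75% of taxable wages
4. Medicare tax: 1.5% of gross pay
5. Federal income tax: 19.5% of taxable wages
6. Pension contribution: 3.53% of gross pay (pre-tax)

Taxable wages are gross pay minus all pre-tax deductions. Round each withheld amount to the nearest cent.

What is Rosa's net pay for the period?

SIMPLE IRA contribution: $5,803.70 × 0.035 = $203.13
Pension contribution: $5,803.70 × 0.0353 = $204.87
Pre-tax total = $203.13 + $204.87 = $408.00
Taxable wages = $5,803.70 − $408.00 = $5,395.70
Municipal income tax: $5,395.70 × 0.0075 = $40.47
Federal income tax: $5,395.70 × 0.195 = $1,052.16
Medicare tax: $5,803.70 × 0.015 = $87.06
Social Security (OASDI): $5,803.70 × 0.075 = $435.28
Total deductions = $203.13 + $204.87 + $40.47 + $1,052.16 + $87.06 + $435.28 = $2,022.97
Net pay = $5,803.70 − $2,022.97 = $3,780.73

$3,780.73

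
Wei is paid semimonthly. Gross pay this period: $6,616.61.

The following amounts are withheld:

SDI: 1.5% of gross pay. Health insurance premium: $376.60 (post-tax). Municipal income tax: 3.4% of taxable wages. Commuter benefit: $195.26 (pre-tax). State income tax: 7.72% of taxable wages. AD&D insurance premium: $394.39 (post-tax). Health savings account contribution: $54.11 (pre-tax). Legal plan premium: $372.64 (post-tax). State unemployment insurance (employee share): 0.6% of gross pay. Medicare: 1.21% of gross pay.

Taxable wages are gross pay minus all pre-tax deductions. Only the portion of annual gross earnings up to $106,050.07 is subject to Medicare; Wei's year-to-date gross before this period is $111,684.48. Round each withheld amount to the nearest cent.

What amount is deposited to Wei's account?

$4,376.62

Health savings account contribution: $54.11
Commuter benefit: $195.26
Pre-tax total = $54.11 + $195.26 = $249.37
Taxable wages = $6,616.61 − $249.37 = $6,367.24
State income tax: $6,367.24 × 0.0772 = $491.55
Municipal income tax: $6,367.24 × 0.034 = $216.49
State unemployment insurance (employee share): $6,616.61 × 0.006 = $39.70
SDI: $6,616.61 × 0.015 = $99.25
Medicare: annual cap $106,050.07 already reached (YTD $111,684.48), so $0.00
AD&D insurance premium: $394.39
Legal plan premium: $372.64
Health insurance premium: $376.60
Total deductions = $54.11 + $195.26 + $491.55 + $216.49 + $39.70 + $99.25 + $0.00 + $394.39 + $372.64 + $376.60 = $2,239.99
Net pay = $6,616.61 − $2,239.99 = $4,376.62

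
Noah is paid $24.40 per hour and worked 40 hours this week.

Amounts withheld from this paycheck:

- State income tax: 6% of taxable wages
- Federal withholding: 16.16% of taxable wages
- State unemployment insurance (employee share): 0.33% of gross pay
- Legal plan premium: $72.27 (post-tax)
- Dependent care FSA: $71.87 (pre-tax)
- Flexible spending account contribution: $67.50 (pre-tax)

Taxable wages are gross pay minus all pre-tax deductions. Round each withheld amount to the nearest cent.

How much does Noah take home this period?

$575.74

Gross pay: 40 × $24.40 = $976.00
Flexible spending account contribution: $67.50
Dependent care FSA: $71.87
Pre-tax total = $67.50 + $71.87 = $139.37
Taxable wages = $976.00 − $139.37 = $836.63
State income tax: $836.63 × 0.06 = $50.20
Federal withholding: $836.63 × 0.1616 = $135.20
State unemployment insurance (employee share): $976.00 × 0.0033 = $3.22
Legal plan premium: $72.27
Total deductions = $67.50 + $71.87 + $50.20 + $135.20 + $3.22 + $72.27 = $400.26
Net pay = $976.00 − $400.26 = $575.74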